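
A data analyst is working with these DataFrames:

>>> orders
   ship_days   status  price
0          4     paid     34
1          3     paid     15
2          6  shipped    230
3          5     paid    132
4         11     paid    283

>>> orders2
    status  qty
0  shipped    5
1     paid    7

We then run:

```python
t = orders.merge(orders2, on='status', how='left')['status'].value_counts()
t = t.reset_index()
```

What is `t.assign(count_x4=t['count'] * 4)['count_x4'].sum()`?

20

merge on 'status' (how='left') → 5 rows:
   ship_days   status  price  qty
0          4     paid     34    7
1          3     paid     15    7
2          6  shipped    230    5
3          5     paid    132    7
4         11     paid    283    7
value_counts of status:
status
paid       4
shipped    1
Name: count, dtype: int64
reset_index():
    status  count
0     paid      4
1  shipped      1
add column count_x4 = t['count'] * 4:
    status  count  count_x4
0     paid      4        16
1  shipped      1         4
Reading off the sum of column 'count_x4', we get 20.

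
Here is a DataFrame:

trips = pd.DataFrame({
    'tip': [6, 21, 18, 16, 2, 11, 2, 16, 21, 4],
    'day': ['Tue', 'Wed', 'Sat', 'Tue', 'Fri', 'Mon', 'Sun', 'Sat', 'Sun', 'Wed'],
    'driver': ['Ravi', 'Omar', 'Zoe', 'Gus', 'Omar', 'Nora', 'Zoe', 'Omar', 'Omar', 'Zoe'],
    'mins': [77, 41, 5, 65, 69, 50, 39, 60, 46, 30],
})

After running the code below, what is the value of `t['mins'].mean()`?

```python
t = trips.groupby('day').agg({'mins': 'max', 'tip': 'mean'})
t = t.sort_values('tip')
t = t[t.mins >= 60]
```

group by day: max(mins), mean(tip):
     mins   tip
day            
Fri    69   2.0
Mon    50  11.0
Sat    60  17.0
Sun    46  11.5
Tue    77  11.0
Wed    41  12.5
sort by tip:
     mins   tip
day            
Fri    69   2.0
Mon    50  11.0
Tue    77  11.0
Sun    46  11.5
Wed    41  12.5
Sat    60  17.0
filter rows where mins >= 60:
     mins   tip
day            
Fri    69   2.0
Tue    77  11.0
Sat    60  17.0
So mean() = 68.6666666667.

68.6666666667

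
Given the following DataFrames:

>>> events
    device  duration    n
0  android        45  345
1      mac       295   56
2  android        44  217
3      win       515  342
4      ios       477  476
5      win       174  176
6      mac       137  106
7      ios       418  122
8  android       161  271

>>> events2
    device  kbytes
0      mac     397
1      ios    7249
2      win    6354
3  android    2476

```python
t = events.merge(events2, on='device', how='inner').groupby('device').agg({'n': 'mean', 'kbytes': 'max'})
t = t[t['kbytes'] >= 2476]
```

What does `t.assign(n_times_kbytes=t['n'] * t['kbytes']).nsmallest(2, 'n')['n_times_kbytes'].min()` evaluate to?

687502.666667

merge on 'device' (how='inner') → 9 rows:
    device  duration    n  kbytes
0  android        45  345    2476
1      mac       295   56     397
2  android        44  217    2476
3      win       515  342    6354
4      ios       477  476    7249
5      win       174  176    6354
6      mac       137  106     397
7      ios       418  122    7249
8  android       161  271    2476
group by device: mean(n), max(kbytes):
                  n  kbytes
device                     
android  277.666667    2476
ios      299.000000    7249
mac       81.000000     397
win      259.000000    6354
filter rows where kbytes >= 2476:
                  n  kbytes
device                     
android  277.666667    2476
ios      299.000000    7249
win      259.000000    6354
add column n_times_kbytes = t['n'] * t['kbytes']:
                  n  kbytes  n_times_kbytes
device                                     
android  277.666667    2476    6.875027e+05
ios      299.000000    7249    2.167451e+06
win      259.000000    6354    1.645686e+06
take 2 rows with smallest n:
                  n  kbytes  n_times_kbytes
device                                     
win      259.000000    6354    1.645686e+06
android  277.666667    2476    6.875027e+05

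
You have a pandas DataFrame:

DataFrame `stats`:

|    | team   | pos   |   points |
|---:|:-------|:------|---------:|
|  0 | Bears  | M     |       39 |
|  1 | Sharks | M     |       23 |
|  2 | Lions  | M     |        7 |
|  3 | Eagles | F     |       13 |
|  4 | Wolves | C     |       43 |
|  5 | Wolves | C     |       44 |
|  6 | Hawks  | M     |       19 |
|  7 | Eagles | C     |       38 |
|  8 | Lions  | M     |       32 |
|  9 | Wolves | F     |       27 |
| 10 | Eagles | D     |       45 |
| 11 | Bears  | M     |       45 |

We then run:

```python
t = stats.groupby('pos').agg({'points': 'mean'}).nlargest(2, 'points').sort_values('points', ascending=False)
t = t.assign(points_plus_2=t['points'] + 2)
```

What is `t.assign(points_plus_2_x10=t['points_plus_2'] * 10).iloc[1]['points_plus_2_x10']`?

group by pos, mean of points:
        points
pos           
C    41.666667
D    45.000000
F    20.000000
M    27.500000
take 2 rows with largest points:
        points
pos           
D    45.000000
C    41.666667
sort by points descending:
        points
pos           
D    45.000000
C    41.666667
add column points_plus_2 = t['points'] + 2:
        points  points_plus_2
pos                          
D    45.000000      47.000000
C    41.666667      43.666667
add column points_plus_2_x10 = t['points_plus_2'] * 10:
        points  points_plus_2  points_plus_2_x10
pos                                             
D    45.000000      47.000000         470.000000
C    41.666667      43.666667         436.666667

436.666666667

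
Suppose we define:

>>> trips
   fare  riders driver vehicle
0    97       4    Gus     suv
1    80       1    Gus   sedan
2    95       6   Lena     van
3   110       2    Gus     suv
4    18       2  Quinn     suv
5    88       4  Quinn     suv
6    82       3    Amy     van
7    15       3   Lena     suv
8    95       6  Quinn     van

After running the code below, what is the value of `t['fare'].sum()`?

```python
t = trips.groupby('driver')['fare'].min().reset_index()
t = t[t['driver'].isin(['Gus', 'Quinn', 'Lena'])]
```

group by driver, min of fare:
driver
Amy      82
Gus      80
Lena     15
Quinn    18
Name: fare, dtype: int64
reset_index():
  driver  fare
0    Amy    82
1    Gus    80
2   Lena    15
3  Quinn    18
filter rows where driver in ['Gus', 'Quinn', 'Lena']:
  driver  fare
1    Gus    80
2   Lena    15
3  Quinn    18

113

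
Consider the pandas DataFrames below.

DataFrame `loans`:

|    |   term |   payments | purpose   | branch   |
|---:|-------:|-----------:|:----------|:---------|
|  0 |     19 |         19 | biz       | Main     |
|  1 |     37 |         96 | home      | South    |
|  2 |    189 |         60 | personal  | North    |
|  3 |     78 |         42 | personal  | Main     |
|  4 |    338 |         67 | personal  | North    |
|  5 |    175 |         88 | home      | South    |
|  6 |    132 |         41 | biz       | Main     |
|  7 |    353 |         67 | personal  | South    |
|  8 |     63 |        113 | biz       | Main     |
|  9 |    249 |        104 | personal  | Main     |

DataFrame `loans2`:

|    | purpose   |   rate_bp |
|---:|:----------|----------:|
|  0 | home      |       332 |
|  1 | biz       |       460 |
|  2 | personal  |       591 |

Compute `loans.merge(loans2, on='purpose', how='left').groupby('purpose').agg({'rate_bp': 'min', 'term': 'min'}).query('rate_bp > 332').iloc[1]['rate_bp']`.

591

merge on 'purpose' (how='left') → 10 rows:
   term  payments   purpose branch  rate_bp
0    19        19       biz   Main      460
1    37        96      home  South      332
2   189        60  personal  North      591
3    78        42  personal   Main      591
4   338        67  personal  North      591
5   175        88      home  South      332
6   132        41       biz   Main      460
7   353        67  personal  South      591
8    63       113       biz   Main      460
9   249       104  personal   Main      591
group by purpose: min(rate_bp), min(term):
          rate_bp  term
purpose                
biz           460    19
home          332    37
personal      591    78
filter rows where rate_bp > 332:
          rate_bp  term
purpose                
biz           460    19
personal      591    78
So iloc[1]['rate_bp'] = 591.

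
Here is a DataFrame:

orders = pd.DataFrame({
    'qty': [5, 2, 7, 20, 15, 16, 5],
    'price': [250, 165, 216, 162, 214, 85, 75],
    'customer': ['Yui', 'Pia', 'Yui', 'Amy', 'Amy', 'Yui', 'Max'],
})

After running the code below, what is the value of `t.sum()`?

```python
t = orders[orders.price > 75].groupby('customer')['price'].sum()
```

1092

filter rows where price > 75:
   qty  price customer
0    5    250      Yui
1    2    165      Pia
2    7    216      Yui
3   20    162      Amy
4   15    214      Amy
5   16     85      Yui
group by customer, sum of price:
customer
Amy    376
Pia    165
Yui    551
Name: price, dtype: int64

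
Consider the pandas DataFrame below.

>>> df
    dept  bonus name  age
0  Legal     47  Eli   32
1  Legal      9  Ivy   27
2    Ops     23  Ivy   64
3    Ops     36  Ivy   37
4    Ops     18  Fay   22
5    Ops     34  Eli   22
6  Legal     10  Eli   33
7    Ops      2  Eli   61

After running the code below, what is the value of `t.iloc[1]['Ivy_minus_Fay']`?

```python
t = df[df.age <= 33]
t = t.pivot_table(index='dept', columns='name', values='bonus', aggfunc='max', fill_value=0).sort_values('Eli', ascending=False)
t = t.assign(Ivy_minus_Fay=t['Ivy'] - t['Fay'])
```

filter rows where age <= 33:
    dept  bonus name  age
0  Legal     47  Eli   32
1  Legal      9  Ivy   27
4    Ops     18  Fay   22
5    Ops     34  Eli   22
6  Legal     10  Eli   33
pivot: rows=dept, cols=name, max(bonus):
name   Eli  Fay  Ivy
dept                
Legal   47    0    9
Ops     34   18    0
sort by Eli descending:
name   Eli  Fay  Ivy
dept                
Legal   47    0    9
Ops     34   18    0
add column Ivy_minus_Fay = t['Ivy'] - t['Fay']:
name   Eli  Fay  Ivy  Ivy_minus_Fay
dept                               
Legal   47    0    9              9
Ops     34   18    0            -18

-18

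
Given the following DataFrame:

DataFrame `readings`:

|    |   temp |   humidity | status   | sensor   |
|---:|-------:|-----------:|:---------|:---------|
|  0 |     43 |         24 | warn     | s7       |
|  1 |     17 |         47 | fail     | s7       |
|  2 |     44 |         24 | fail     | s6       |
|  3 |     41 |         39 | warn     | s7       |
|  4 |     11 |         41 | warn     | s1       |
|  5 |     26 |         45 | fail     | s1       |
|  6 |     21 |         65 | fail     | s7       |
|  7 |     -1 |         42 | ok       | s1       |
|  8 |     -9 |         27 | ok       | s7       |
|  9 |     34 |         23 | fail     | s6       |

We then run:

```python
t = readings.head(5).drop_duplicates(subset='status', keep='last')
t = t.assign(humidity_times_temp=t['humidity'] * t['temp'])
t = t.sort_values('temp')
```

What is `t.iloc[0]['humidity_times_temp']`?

451

take first 5 rows:
   temp  humidity status sensor
0    43        24   warn     s7
1    17        47   fail     s7
2    44        24   fail     s6
3    41        39   warn     s7
4    11        41   warn     s1
drop duplicate status (keep=last):
   temp  humidity status sensor
2    44        24   fail     s6
4    11        41   warn     s1
add column humidity_times_temp = t['humidity'] * t['temp']:
   temp  humidity status sensor  humidity_times_temp
2    44        24   fail     s6                 1056
4    11        41   warn     s1                  451
sort by temp:
   temp  humidity status sensor  humidity_times_temp
4    11        41   warn     s1                  451
2    44        24   fail     s6                 1056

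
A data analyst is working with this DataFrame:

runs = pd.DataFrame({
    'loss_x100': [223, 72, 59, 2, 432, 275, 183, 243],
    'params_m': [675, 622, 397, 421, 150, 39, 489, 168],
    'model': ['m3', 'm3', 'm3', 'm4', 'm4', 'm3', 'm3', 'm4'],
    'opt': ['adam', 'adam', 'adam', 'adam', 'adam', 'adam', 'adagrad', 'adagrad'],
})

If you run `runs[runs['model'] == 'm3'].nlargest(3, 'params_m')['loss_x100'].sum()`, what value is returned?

478

filter rows where model == 'm3':
   loss_x100  params_m model      opt
0        223       675    m3     adam
1         72       622    m3     adam
2         59       397    m3     adam
5        275        39    m3     adam
6        183       489    m3  adagrad
take 3 rows with largest params_m:
   loss_x100  params_m model      opt
0        223       675    m3     adam
1         72       622    m3     adam
6        183       489    m3  adagrad
Taking the sum of column 'loss_x100' gives 478.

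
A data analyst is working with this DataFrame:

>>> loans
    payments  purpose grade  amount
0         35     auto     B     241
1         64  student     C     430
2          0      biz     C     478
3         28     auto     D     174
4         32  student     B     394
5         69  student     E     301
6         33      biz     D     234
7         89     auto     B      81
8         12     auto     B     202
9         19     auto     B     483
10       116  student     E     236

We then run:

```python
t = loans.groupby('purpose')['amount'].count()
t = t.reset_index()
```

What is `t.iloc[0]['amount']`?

5

group by purpose, count of amount:
purpose
auto       5
biz        2
student    4
Name: amount, dtype: int64
reset_index():
   purpose  amount
0     auto       5
1      biz       2
2  student       4
Finally, value at position 0, column 'amount' = 5.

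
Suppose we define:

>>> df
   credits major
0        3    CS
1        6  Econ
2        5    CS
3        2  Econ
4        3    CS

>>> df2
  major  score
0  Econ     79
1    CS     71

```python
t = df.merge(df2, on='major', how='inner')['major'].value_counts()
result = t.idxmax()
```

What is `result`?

merge on 'major' (how='inner') → 5 rows:
   credits major  score
0        3    CS     71
1        6  Econ     79
2        5    CS     71
3        2  Econ     79
4        3    CS     71
value_counts of major:
major
CS      3
Econ    2
Name: count, dtype: int64
So idxmax() = CS.

CS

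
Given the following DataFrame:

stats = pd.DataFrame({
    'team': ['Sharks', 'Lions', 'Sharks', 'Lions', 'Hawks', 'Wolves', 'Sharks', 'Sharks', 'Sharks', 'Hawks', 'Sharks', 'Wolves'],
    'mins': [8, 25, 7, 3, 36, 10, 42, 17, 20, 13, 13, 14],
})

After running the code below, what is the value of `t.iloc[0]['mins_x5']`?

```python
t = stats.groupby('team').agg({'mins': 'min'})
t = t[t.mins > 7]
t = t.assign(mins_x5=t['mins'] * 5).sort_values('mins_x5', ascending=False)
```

group by team, min of mins:
        mins
team        
Hawks     13
Lions      3
Sharks     7
Wolves    10
filter rows where mins > 7:
        mins
team        
Hawks     13
Wolves    10
add column mins_x5 = t['mins'] * 5:
        mins  mins_x5
team                 
Hawks     13       65
Wolves    10       50
sort by mins_x5 descending:
        mins  mins_x5
team                 
Hawks     13       65
Wolves    10       50
Taking the value at position 0, column 'mins_x5' gives 65.

65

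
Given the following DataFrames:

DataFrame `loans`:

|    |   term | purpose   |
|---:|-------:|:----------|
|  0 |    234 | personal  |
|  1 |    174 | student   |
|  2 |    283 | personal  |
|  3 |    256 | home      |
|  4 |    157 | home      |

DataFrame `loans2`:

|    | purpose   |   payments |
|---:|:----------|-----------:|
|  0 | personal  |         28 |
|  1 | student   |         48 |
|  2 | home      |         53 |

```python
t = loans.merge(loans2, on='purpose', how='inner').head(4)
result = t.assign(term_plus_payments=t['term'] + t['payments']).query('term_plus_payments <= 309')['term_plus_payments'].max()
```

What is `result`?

merge on 'purpose' (how='inner') → 5 rows:
   term   purpose  payments
0   234  personal        28
1   174   student        48
2   283  personal        28
3   256      home        53
4   157      home        53
take first 4 rows:
   term   purpose  payments
0   234  personal        28
1   174   student        48
2   283  personal        28
3   256      home        53
add column term_plus_payments = t['term'] + t['payments']:
   term   purpose  payments  term_plus_payments
0   234  personal        28                 262
1   174   student        48                 222
2   283  personal        28                 311
3   256      home        53                 309
filter rows where term_plus_payments <= 309:
   term   purpose  payments  term_plus_payments
0   234  personal        28                 262
1   174   student        48                 222
3   256      home        53                 309
max of column 'term_plus_payments' → 309

309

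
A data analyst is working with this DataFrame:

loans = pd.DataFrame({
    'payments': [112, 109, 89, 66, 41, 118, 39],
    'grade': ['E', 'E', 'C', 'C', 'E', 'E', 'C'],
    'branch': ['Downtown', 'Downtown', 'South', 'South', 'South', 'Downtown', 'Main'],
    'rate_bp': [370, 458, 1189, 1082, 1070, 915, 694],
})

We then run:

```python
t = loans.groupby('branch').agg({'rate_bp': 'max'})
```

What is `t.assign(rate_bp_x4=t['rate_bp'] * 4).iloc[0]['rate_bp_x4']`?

3660

group by branch, max of rate_bp:
          rate_bp
branch           
Downtown      915
Main          694
South        1189
add column rate_bp_x4 = t['rate_bp'] * 4:
          rate_bp  rate_bp_x4
branch                       
Downtown      915        3660
Main          694        2776
South        1189        4756
value at position 0, column 'rate_bp_x4' → 3660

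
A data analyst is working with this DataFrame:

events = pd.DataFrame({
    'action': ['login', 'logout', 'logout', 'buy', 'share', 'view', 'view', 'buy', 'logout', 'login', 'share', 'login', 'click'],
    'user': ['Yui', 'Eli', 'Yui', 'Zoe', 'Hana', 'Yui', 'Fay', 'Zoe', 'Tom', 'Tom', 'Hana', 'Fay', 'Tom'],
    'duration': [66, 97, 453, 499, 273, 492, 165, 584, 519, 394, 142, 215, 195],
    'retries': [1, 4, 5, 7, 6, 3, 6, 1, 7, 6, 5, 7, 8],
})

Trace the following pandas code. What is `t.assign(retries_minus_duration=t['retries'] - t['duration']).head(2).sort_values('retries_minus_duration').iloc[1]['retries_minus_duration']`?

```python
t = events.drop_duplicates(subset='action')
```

-65

drop duplicate action (keep=first):
    action  user  duration  retries
0    login   Yui        66        1
1   logout   Eli        97        4
3      buy   Zoe       499        7
4    share  Hana       273        6
5     view   Yui       492        3
12   click   Tom       195        8
add column retries_minus_duration = t['retries'] - t['duration']:
    action  user  duration  retries  retries_minus_duration
0    login   Yui        66        1                     -65
1   logout   Eli        97        4                     -93
3      buy   Zoe       499        7                    -492
4    share  Hana       273        6                    -267
5     view   Yui       492        3                    -489
12   click   Tom       195        8                    -187
take first 2 rows:
   action user  duration  retries  retries_minus_duration
0   login  Yui        66        1                     -65
1  logout  Eli        97        4                     -93
sort by retries_minus_duration:
   action user  duration  retries  retries_minus_duration
1  logout  Eli        97        4                     -93
0   login  Yui        66        1                     -65
Then the value at position 1, column 'retries_minus_duration': -65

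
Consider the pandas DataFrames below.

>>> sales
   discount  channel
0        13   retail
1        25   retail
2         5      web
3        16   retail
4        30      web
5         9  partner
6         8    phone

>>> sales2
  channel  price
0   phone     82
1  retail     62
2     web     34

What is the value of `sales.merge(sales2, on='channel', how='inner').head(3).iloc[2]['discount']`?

5

merge on 'channel' (how='inner') → 6 rows:
   discount channel  price
0        13  retail     62
1        25  retail     62
2         5     web     34
3        16  retail     62
4        30     web     34
5         8   phone     82
take first 3 rows:
   discount channel  price
0        13  retail     62
1        25  retail     62
2         5     web     34
value at position 2, column 'discount' → 5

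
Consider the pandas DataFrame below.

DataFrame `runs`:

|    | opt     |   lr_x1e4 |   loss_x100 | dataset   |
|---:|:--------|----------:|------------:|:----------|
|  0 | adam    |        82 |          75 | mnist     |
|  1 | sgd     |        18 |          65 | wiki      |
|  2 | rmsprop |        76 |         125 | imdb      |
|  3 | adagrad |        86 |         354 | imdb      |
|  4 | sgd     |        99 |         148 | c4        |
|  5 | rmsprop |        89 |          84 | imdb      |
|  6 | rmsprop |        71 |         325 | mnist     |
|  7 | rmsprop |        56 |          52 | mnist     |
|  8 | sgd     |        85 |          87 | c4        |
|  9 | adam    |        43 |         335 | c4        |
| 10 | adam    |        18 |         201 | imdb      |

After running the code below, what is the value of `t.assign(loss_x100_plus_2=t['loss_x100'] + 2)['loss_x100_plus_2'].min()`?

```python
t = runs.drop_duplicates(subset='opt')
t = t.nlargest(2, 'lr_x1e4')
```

drop duplicate opt (keep=first):
       opt  lr_x1e4  loss_x100 dataset
0     adam       82         75   mnist
1      sgd       18         65    wiki
2  rmsprop       76        125    imdb
3  adagrad       86        354    imdb
take 2 rows with largest lr_x1e4:
       opt  lr_x1e4  loss_x100 dataset
3  adagrad       86        354    imdb
0     adam       82         75   mnist
add column loss_x100_plus_2 = t['loss_x100'] + 2:
       opt  lr_x1e4  loss_x100 dataset  loss_x100_plus_2
3  adagrad       86        354    imdb               356
0     adam       82         75   mnist                77
Reading off the min of column 'loss_x100_plus_2', we get 77.

77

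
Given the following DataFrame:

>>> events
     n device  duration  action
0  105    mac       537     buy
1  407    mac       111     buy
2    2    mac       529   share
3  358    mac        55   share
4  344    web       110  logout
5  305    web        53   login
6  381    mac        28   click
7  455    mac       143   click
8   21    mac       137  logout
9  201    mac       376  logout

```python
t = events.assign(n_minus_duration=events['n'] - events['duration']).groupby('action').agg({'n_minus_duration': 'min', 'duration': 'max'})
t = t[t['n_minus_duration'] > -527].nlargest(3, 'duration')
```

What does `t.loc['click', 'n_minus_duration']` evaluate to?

add column n_minus_duration = events['n'] - events['duration']:
     n device  duration  action  n_minus_duration
0  105    mac       537     buy              -432
1  407    mac       111     buy               296
2    2    mac       529   share              -527
3  358    mac        55   share               303
4  344    web       110  logout               234
5  305    web        53   login               252
6  381    mac        28   click               353
7  455    mac       143   click               312
8   21    mac       137  logout              -116
9  201    mac       376  logout              -175
group by action: min(n_minus_duration), max(duration):
        n_minus_duration  duration
action                            
buy                 -432       537
click                312       143
login                252        53
logout              -175       376
share               -527       529
filter rows where n_minus_duration > -527:
        n_minus_duration  duration
action                            
buy                 -432       537
click                312       143
login                252        53
logout              -175       376
take 3 rows with largest duration:
        n_minus_duration  duration
action                            
buy                 -432       537
logout              -175       376
click                312       143
Hence 312.

312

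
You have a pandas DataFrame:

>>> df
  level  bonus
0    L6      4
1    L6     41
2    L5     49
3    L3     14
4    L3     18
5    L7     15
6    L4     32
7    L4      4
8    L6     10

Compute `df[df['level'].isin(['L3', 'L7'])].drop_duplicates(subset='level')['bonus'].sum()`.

29

filter rows where level in ['L3', 'L7']:
  level  bonus
3    L3     14
4    L3     18
5    L7     15
drop duplicate level (keep=first):
  level  bonus
3    L3     14
5    L7     15
sum of column 'bonus' → 29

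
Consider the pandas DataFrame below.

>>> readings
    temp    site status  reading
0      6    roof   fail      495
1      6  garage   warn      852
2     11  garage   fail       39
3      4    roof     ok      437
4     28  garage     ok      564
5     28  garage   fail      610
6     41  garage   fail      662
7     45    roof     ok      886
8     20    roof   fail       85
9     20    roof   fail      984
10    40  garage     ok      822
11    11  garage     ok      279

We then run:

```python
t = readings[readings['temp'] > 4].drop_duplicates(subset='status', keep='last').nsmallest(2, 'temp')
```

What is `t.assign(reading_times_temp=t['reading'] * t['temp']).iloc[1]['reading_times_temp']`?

3069

filter rows where temp > 4:
    temp    site status  reading
0      6    roof   fail      495
1      6  garage   warn      852
2     11  garage   fail       39
4     28  garage     ok      564
5     28  garage   fail      610
6     41  garage   fail      662
7     45    roof     ok      886
8     20    roof   fail       85
9     20    roof   fail      984
10    40  garage     ok      822
11    11  garage     ok      279
drop duplicate status (keep=last):
    temp    site status  reading
1      6  garage   warn      852
9     20    roof   fail      984
11    11  garage     ok      279
take 2 rows with smallest temp:
    temp    site status  reading
1      6  garage   warn      852
11    11  garage     ok      279
add column reading_times_temp = t['reading'] * t['temp']:
    temp    site status  reading  reading_times_temp
1      6  garage   warn      852                5112
11    11  garage     ok      279                3069
Finally, value at position 1, column 'reading_times_temp' = 3069.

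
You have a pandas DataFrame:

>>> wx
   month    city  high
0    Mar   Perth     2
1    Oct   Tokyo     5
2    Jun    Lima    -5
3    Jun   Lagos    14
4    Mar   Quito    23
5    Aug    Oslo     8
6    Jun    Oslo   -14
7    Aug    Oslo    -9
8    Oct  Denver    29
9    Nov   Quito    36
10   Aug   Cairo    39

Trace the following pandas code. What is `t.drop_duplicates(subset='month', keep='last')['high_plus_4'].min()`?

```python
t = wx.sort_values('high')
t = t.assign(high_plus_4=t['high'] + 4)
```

18

sort by high:
   month    city  high
6    Jun    Oslo   -14
7    Aug    Oslo    -9
2    Jun    Lima    -5
0    Mar   Perth     2
1    Oct   Tokyo     5
5    Aug    Oslo     8
3    Jun   Lagos    14
4    Mar   Quito    23
8    Oct  Denver    29
9    Nov   Quito    36
10   Aug   Cairo    39
add column high_plus_4 = t['high'] + 4:
   month    city  high  high_plus_4
6    Jun    Oslo   -14          -10
7    Aug    Oslo    -9           -5
2    Jun    Lima    -5           -1
0    Mar   Perth     2            6
1    Oct   Tokyo     5            9
5    Aug    Oslo     8           12
3    Jun   Lagos    14           18
4    Mar   Quito    23           27
8    Oct  Denver    29           33
9    Nov   Quito    36           40
10   Aug   Cairo    39           43
drop duplicate month (keep=last):
   month    city  high  high_plus_4
3    Jun   Lagos    14           18
4    Mar   Quito    23           27
8    Oct  Denver    29           33
9    Nov   Quito    36           40
10   Aug   Cairo    39           43
Then the min of column 'high_plus_4': 18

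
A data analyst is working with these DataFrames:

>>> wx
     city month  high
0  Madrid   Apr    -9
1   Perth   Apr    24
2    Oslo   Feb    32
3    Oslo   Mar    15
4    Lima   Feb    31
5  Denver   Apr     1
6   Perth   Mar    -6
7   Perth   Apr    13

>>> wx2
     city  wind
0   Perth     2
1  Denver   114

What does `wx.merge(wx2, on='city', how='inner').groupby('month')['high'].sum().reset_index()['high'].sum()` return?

32

merge on 'city' (how='inner') → 4 rows:
     city month  high  wind
0   Perth   Apr    24     2
1  Denver   Apr     1   114
2   Perth   Mar    -6     2
3   Perth   Apr    13     2
group by month, sum of high:
month
Apr    38
Mar    -6
Name: high, dtype: int64
reset_index():
  month  high
0   Apr    38
1   Mar    -6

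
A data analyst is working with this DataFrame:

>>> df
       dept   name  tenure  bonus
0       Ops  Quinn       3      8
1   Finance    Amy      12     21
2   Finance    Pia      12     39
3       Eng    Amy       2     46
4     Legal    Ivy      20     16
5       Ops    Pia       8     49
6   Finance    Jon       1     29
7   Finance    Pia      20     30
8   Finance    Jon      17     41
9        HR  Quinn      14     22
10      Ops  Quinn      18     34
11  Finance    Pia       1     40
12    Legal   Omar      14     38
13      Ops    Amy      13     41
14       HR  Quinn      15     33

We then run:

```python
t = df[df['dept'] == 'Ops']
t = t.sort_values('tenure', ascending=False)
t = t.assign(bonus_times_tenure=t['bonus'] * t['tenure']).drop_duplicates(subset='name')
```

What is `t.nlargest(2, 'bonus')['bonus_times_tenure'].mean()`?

filter rows where dept == 'Ops':
   dept   name  tenure  bonus
0   Ops  Quinn       3      8
5   Ops    Pia       8     49
10  Ops  Quinn      18     34
13  Ops    Amy      13     41
sort by tenure descending:
   dept   name  tenure  bonus
10  Ops  Quinn      18     34
13  Ops    Amy      13     41
5   Ops    Pia       8     49
0   Ops  Quinn       3      8
add column bonus_times_tenure = t['bonus'] * t['tenure']:
   dept   name  tenure  bonus  bonus_times_tenure
10  Ops  Quinn      18     34                 612
13  Ops    Amy      13     41                 533
5   Ops    Pia       8     49                 392
0   Ops  Quinn       3      8                  24
drop duplicate name (keep=first):
   dept   name  tenure  bonus  bonus_times_tenure
10  Ops  Quinn      18     34                 612
13  Ops    Amy      13     41                 533
5   Ops    Pia       8     49                 392
take 2 rows with largest bonus:
   dept name  tenure  bonus  bonus_times_tenure
5   Ops  Pia       8     49                 392
13  Ops  Amy      13     41                 533

462.5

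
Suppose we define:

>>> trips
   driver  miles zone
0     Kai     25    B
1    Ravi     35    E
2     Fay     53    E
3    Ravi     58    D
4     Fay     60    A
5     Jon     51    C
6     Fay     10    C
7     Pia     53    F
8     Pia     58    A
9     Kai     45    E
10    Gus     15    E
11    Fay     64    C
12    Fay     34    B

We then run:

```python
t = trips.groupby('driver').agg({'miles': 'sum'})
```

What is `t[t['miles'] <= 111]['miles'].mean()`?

68.0

group by driver, sum of miles:
        miles
driver       
Fay       221
Gus        15
Jon        51
Kai        70
Pia       111
Ravi       93
filter rows where miles <= 111:
        miles
driver       
Gus        15
Jon        51
Kai        70
Pia       111
Ravi       93
Hence 68.0.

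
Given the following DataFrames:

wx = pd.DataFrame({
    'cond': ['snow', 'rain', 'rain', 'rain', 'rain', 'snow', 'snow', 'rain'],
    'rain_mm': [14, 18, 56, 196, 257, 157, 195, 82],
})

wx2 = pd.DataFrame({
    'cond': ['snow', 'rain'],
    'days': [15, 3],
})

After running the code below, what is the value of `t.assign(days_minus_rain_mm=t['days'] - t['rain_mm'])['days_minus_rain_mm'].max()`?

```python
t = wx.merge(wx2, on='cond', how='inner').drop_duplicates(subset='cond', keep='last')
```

merge on 'cond' (how='inner') → 8 rows:
   cond  rain_mm  days
0  snow       14    15
1  rain       18     3
2  rain       56     3
3  rain      196     3
4  rain      257     3
5  snow      157    15
6  snow      195    15
7  rain       82     3
drop duplicate cond (keep=last):
   cond  rain_mm  days
6  snow      195    15
7  rain       82     3
add column days_minus_rain_mm = t['days'] - t['rain_mm']:
   cond  rain_mm  days  days_minus_rain_mm
6  snow      195    15                -180
7  rain       82     3                 -79
Taking the max of column 'days_minus_rain_mm' gives -79.

-79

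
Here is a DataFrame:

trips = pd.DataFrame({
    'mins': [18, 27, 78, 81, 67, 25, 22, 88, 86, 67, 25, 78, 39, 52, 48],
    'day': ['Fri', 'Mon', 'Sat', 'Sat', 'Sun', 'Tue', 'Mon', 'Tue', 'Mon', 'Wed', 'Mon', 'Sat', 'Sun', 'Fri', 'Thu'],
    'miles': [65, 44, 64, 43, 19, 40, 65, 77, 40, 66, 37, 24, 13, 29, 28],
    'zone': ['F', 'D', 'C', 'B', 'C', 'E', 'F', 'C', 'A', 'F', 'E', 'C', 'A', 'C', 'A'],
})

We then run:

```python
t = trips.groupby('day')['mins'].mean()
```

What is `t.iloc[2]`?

group by day, mean of mins:
day
Fri    35.0
Mon    40.0
Sat    79.0
Sun    53.0
Thu    48.0
Tue    56.5
Wed    67.0
Name: mins, dtype: float64

79.0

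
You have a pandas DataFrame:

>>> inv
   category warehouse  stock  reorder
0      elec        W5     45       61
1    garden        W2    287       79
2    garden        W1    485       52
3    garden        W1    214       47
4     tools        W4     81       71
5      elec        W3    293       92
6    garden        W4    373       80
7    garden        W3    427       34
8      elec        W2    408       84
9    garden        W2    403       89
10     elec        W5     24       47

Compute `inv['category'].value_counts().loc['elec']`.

4

value_counts of category:
category
garden    6
elec      4
tools     1
Name: count, dtype: int64
Then the value at index 'elec': 4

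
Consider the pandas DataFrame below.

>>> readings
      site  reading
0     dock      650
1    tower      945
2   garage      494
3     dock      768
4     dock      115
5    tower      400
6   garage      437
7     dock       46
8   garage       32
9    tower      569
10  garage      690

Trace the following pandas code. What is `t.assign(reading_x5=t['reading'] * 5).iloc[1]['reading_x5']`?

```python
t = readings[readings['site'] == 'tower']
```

2000

filter rows where site == 'tower':
    site  reading
1  tower      945
5  tower      400
9  tower      569
add column reading_x5 = t['reading'] * 5:
    site  reading  reading_x5
1  tower      945        4725
5  tower      400        2000
9  tower      569        2845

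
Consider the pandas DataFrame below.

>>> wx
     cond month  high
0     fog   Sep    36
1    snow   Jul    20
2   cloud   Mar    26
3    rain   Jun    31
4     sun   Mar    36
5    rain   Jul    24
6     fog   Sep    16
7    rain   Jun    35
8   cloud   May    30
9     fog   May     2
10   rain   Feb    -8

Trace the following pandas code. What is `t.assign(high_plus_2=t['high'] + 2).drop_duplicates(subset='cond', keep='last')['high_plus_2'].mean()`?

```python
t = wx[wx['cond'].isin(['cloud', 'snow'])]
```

filter rows where cond in ['cloud', 'snow']:
    cond month  high
1   snow   Jul    20
2  cloud   Mar    26
8  cloud   May    30
add column high_plus_2 = t['high'] + 2:
    cond month  high  high_plus_2
1   snow   Jul    20           22
2  cloud   Mar    26           28
8  cloud   May    30           32
drop duplicate cond (keep=last):
    cond month  high  high_plus_2
1   snow   Jul    20           22
8  cloud   May    30           32
Hence 27.0.

27.0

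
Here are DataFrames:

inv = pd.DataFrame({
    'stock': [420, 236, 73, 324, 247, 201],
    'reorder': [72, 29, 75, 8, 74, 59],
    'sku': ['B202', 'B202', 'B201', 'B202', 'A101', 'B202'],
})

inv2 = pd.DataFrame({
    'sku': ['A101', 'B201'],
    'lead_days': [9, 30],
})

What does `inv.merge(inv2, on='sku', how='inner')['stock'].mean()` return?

merge on 'sku' (how='inner') → 2 rows:
   stock  reorder   sku  lead_days
0     73       75  B201         30
1    247       74  A101          9
Taking the mean of column 'stock' gives 160.0.

160.0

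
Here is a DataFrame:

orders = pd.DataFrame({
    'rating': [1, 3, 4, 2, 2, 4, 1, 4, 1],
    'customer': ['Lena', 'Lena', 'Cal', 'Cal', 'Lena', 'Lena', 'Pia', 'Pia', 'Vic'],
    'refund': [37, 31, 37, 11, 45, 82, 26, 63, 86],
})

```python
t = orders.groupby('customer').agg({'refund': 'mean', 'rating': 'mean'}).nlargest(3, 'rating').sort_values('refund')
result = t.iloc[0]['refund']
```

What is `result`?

group by customer: mean(refund), mean(rating):
          refund  rating
customer                
Cal        24.00     3.0
Lena       48.75     2.5
Pia        44.50     2.5
Vic        86.00     1.0
take 3 rows with largest rating:
          refund  rating
customer                
Cal        24.00     3.0
Lena       48.75     2.5
Pia        44.50     2.5
sort by refund:
          refund  rating
customer                
Cal        24.00     3.0
Pia        44.50     2.5
Lena       48.75     2.5
Hence 24.0.

24.0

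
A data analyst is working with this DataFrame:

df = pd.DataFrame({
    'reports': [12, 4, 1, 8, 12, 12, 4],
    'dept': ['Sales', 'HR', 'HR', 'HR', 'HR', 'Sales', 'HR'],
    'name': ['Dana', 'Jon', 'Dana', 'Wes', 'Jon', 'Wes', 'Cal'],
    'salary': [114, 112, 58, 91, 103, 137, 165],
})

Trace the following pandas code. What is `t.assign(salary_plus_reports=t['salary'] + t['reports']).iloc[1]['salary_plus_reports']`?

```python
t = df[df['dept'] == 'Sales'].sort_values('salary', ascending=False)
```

126

filter rows where dept == 'Sales':
   reports   dept  name  salary
0       12  Sales  Dana     114
5       12  Sales   Wes     137
sort by salary descending:
   reports   dept  name  salary
5       12  Sales   Wes     137
0       12  Sales  Dana     114
add column salary_plus_reports = t['salary'] + t['reports']:
   reports   dept  name  salary  salary_plus_reports
5       12  Sales   Wes     137                  149
0       12  Sales  Dana     114                  126
Finally, value at position 1, column 'salary_plus_reports' = 126.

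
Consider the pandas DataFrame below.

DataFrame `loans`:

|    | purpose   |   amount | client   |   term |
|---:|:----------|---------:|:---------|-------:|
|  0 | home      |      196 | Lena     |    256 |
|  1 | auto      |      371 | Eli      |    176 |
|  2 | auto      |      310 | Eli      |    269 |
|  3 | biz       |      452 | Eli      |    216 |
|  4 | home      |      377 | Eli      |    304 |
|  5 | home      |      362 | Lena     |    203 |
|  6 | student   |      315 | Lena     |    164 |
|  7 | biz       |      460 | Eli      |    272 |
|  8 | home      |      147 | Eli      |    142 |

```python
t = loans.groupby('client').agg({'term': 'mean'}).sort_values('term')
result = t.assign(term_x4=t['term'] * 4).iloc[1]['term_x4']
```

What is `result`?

group by client, mean of term:
              term
client            
Eli     229.833333
Lena    207.666667
sort by term:
              term
client            
Lena    207.666667
Eli     229.833333
add column term_x4 = t['term'] * 4:
              term     term_x4
client                        
Lena    207.666667  830.666667
Eli     229.833333  919.333333

919.333333333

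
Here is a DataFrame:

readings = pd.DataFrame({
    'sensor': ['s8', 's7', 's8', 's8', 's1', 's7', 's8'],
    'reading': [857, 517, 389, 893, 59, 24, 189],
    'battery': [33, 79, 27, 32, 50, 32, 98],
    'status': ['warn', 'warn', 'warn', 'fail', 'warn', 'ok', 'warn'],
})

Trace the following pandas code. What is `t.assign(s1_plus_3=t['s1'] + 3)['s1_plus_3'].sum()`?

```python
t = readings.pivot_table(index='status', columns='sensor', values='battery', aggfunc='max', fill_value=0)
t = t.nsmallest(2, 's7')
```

6

pivot: rows=status, cols=sensor, max(battery):
sensor  s1  s7  s8
status            
fail     0   0  32
ok       0  32   0
warn    50  79  98
take 2 rows with smallest s7:
sensor  s1  s7  s8
status            
fail     0   0  32
ok       0  32   0
add column s1_plus_3 = t['s1'] + 3:
sensor  s1  s7  s8  s1_plus_3
status                       
fail     0   0  32          3
ok       0  32   0          3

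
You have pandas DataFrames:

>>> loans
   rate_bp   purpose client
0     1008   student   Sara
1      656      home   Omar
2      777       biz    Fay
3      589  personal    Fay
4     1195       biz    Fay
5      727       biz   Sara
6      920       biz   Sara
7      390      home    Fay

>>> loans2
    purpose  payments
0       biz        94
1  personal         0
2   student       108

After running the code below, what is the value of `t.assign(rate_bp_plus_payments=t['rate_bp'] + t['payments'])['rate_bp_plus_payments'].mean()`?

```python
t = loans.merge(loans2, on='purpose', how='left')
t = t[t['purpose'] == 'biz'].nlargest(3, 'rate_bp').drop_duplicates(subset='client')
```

1151.5

merge on 'purpose' (how='left') → 8 rows:
   rate_bp   purpose client  payments
0     1008   student   Sara     108.0
1      656      home   Omar       NaN
2      777       biz    Fay      94.0
3      589  personal    Fay       0.0
4     1195       biz    Fay      94.0
5      727       biz   Sara      94.0
6      920       biz   Sara      94.0
7      390      home    Fay       NaN
filter rows where purpose == 'biz':
   rate_bp purpose client  payments
2      777     biz    Fay      94.0
4     1195     biz    Fay      94.0
5      727     biz   Sara      94.0
6      920     biz   Sara      94.0
take 3 rows with largest rate_bp:
   rate_bp purpose client  payments
4     1195     biz    Fay      94.0
6      920     biz   Sara      94.0
2      777     biz    Fay      94.0
drop duplicate client (keep=first):
   rate_bp purpose client  payments
4     1195     biz    Fay      94.0
6      920     biz   Sara      94.0
add column rate_bp_plus_payments = t['rate_bp'] + t['payments']:
   rate_bp purpose client  payments  rate_bp_plus_payments
4     1195     biz    Fay      94.0                 1289.0
6      920     biz   Sara      94.0                 1014.0
Taking the mean of column 'rate_bp_plus_payments' gives 1151.5.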